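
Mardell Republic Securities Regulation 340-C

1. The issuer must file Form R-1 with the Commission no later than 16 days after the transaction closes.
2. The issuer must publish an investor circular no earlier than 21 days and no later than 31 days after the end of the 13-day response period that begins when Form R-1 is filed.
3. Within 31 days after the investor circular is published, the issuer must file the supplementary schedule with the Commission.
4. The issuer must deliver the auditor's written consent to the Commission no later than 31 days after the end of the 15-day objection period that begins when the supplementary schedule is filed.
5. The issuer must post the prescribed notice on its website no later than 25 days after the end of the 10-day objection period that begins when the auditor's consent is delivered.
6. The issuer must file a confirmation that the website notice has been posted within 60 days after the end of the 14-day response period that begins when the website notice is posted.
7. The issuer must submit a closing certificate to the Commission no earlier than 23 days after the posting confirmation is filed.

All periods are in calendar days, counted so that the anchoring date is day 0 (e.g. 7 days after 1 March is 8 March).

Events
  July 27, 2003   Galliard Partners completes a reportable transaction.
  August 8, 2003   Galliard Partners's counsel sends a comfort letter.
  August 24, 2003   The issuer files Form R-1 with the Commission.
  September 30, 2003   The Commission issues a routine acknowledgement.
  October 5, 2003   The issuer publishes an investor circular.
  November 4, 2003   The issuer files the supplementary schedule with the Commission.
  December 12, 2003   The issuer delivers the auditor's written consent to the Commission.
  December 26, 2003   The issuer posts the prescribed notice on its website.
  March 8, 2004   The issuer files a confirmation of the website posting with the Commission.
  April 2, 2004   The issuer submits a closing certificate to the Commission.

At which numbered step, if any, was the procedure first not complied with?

Step 1

(1) due by July 27, 2003 + 16 days = August 12, 2003; not done until August 24, 2003, 12 days after the deadline.
That is the first point of non-compliance.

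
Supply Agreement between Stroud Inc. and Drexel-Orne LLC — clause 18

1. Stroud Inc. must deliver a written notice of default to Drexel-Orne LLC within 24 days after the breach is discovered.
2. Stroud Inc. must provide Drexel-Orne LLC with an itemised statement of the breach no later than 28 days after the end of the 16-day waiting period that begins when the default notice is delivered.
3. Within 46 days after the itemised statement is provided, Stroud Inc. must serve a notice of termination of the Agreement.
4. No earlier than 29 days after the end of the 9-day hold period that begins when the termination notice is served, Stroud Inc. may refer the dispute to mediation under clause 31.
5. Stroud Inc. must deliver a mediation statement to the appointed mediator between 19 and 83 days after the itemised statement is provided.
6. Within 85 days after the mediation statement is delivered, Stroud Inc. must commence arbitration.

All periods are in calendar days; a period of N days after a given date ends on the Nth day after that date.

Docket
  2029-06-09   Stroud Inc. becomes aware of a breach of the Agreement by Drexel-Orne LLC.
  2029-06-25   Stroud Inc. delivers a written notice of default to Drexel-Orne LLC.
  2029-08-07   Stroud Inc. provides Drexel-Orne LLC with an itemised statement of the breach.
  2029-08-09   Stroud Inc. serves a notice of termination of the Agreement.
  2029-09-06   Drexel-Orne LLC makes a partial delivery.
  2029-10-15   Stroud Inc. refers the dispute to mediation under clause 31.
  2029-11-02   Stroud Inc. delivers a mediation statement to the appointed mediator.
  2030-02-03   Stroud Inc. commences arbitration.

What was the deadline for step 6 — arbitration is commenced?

2030-01-26

Step 6 runs from 2029-11-02, when the mediation statement is delivered. 85 days after 2029-11-02 is 2030-01-26.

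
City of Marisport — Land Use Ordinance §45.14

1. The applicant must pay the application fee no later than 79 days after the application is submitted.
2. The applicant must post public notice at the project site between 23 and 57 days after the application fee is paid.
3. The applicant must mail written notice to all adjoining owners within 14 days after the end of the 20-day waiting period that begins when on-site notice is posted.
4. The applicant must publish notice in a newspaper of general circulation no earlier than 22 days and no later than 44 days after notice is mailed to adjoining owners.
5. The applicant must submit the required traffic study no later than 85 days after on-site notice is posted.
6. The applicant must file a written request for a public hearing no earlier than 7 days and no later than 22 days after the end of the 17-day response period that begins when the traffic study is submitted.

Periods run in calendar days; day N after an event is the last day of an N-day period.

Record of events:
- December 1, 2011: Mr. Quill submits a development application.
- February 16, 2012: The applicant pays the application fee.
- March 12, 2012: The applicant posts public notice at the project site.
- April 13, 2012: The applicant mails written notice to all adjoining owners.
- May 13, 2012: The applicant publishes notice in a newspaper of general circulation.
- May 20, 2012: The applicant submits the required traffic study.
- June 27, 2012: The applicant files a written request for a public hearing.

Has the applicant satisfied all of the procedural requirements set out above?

Yes

(1) due by December 1, 2011 + 79 days = February 18, 2012; completed February 16, 2012, before the deadline.
(2) the permitted window runs from February 16, 2012 + 23 = March 10, 2012 to February 16, 2012 + 57 = April 13, 2012; done March 12, 2012, which is between those dates.
(3) due by April 1, 2012 + 14 days = April 15, 2012; completed April 13, 2012, before the deadline.
(4) the permitted window runs from April 13, 2012 + 22 = May 5, 2012 to April 13, 2012 + 44 = May 27, 2012; done May 13, 2012 — within the window.
(5) due by March 12, 2012 + 85 days = June 5, 2012; completed May 20, 2012, before the deadline.
(6) the permitted window runs from June 6, 2012 + 7 = June 13, 2012 to June 6, 2012 + 22 = June 28, 2012; done June 27, 2012, which is between those dates.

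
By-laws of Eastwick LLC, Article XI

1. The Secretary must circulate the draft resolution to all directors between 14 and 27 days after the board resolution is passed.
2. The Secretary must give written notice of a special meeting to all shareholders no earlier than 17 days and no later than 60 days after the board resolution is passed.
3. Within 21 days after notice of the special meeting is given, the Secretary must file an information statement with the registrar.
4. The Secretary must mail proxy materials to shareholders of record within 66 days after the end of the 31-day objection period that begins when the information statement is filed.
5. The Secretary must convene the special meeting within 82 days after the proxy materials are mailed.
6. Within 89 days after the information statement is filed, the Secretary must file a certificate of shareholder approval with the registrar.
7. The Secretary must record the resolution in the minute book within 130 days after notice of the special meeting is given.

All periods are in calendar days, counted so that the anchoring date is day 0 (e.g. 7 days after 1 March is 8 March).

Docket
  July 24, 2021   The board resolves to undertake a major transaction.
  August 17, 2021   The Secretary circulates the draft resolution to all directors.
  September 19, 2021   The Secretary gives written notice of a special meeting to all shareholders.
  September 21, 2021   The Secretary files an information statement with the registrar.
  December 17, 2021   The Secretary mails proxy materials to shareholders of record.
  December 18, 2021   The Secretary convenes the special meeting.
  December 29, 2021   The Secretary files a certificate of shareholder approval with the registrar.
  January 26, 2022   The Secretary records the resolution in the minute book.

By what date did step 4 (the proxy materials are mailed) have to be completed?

December 27, 2021

The information statement is filed on September 21, 2021; the 31-day objection period therefore ends October 22, 2021, and step 4 runs from that date. 66 days after October 22, 2021 is December 27, 2021.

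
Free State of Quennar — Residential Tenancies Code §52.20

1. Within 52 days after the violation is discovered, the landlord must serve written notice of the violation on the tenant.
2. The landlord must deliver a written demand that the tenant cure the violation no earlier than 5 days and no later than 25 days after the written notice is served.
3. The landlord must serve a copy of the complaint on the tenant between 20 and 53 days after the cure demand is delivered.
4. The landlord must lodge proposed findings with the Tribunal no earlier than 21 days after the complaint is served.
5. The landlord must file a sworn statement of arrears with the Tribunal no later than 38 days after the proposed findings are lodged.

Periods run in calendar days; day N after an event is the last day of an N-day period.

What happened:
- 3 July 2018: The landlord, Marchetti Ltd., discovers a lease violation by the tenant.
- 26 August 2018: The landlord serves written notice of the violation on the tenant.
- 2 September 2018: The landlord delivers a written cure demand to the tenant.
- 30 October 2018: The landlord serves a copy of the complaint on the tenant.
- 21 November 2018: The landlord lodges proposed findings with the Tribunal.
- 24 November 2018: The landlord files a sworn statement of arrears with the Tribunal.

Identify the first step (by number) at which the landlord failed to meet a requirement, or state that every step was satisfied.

Step 1 — counting 52 days from 3 July 2018 (when the violation is discovered) gives a deadline of 24 August 2018; 26 August 2018 misses that deadline by 2 days.
No need to go further; step 1 was not satisfied.

Step 1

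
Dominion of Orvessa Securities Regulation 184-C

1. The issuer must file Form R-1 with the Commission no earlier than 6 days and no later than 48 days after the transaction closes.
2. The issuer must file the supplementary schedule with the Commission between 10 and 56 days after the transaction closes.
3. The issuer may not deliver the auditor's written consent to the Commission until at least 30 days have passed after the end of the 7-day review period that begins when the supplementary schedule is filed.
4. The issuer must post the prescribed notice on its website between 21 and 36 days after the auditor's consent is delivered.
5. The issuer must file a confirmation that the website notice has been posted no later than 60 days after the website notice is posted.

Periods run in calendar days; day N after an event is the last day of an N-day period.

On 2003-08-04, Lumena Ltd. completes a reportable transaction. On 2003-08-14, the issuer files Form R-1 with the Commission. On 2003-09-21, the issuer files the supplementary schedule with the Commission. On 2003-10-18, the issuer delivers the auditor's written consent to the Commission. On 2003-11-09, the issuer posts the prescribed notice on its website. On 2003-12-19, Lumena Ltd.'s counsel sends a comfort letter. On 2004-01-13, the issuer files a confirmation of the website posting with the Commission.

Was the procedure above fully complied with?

(1) the permitted window runs from 2003-08-04 + 6 = 2003-08-10 to 2003-08-04 + 48 = 2003-09-21; done 2003-08-14, which is between those dates.
(2) the permitted window runs from 2003-08-04 + 10 = 2003-08-14 to 2003-08-04 + 56 = 2003-09-29; 2003-09-21 falls inside that range.
(3) permitted from 2003-09-28 + 30 days = 2003-10-28 onward; acted on 2003-10-18, 10 days prematurely.
Later steps need not be reached.

No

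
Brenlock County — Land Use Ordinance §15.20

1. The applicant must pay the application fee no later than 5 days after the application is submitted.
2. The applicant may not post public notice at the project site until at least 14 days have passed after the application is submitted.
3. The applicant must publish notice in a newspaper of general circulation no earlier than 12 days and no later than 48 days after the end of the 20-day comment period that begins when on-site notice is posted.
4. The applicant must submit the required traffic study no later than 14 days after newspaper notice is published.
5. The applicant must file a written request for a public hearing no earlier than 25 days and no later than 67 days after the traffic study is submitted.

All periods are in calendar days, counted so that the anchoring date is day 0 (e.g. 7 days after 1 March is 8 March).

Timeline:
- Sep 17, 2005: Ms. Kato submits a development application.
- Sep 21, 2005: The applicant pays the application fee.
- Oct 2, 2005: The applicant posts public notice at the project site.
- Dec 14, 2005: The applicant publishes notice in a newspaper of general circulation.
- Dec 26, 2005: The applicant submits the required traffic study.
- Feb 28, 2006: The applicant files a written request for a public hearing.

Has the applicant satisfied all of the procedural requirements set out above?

No

(1) due by Sep 17, 2005 + 5 days = Sep 22, 2005; completed Sep 21, 2005, before the deadline.
(2) permitted from Sep 17, 2005 + 14 days = Oct 1, 2005 onward; Oct 2, 2005 is on or after that date.
(3) the permitted window runs from Oct 22, 2005 + 12 = Nov 3, 2005 to Oct 22, 2005 + 48 = Dec 9, 2005; Dec 14, 2005 is 5 days past the end of the window.
Later steps need not be reached.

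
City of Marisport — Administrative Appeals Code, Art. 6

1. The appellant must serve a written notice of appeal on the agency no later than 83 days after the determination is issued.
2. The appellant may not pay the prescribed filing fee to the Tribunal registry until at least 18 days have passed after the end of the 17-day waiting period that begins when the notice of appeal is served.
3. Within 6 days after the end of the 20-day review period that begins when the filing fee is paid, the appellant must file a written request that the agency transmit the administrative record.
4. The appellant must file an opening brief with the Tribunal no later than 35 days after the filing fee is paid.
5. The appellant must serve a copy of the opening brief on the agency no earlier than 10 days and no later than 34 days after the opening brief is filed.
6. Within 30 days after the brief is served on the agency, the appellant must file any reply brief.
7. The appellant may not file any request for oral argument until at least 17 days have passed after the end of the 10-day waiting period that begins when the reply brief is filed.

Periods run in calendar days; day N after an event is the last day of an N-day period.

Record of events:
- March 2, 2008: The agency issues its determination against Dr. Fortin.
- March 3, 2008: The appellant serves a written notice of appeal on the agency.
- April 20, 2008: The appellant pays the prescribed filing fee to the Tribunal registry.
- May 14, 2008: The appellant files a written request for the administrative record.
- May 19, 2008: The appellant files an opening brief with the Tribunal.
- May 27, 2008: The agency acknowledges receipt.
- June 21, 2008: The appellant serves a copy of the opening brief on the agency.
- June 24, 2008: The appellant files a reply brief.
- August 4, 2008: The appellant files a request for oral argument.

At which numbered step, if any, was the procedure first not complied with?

(1) due by March 2, 2008 + 83 days = May 24, 2008; March 3, 2008 is within that limit.
(2) permitted from March 20, 2008 + 18 days = April 7, 2008 onward; April 20, 2008 is on or after that date.
(3) due by May 10, 2008 + 6 days = May 16, 2008; done May 14, 2008 — timely.
(4) due by April 20, 2008 + 35 days = May 25, 2008; May 19, 2008 is within that limit.
(5) the permitted window runs from May 19, 2008 + 10 = May 29, 2008 to May 19, 2008 + 34 = June 22, 2008; done June 21, 2008, which is between those dates.
(6) due by June 21, 2008 + 30 days = July 21, 2008; done June 24, 2008 — timely.
(7) permitted from July 4, 2008 + 17 days = July 21, 2008 onward; done August 4, 2008 — permitted.

None — every step was satisfied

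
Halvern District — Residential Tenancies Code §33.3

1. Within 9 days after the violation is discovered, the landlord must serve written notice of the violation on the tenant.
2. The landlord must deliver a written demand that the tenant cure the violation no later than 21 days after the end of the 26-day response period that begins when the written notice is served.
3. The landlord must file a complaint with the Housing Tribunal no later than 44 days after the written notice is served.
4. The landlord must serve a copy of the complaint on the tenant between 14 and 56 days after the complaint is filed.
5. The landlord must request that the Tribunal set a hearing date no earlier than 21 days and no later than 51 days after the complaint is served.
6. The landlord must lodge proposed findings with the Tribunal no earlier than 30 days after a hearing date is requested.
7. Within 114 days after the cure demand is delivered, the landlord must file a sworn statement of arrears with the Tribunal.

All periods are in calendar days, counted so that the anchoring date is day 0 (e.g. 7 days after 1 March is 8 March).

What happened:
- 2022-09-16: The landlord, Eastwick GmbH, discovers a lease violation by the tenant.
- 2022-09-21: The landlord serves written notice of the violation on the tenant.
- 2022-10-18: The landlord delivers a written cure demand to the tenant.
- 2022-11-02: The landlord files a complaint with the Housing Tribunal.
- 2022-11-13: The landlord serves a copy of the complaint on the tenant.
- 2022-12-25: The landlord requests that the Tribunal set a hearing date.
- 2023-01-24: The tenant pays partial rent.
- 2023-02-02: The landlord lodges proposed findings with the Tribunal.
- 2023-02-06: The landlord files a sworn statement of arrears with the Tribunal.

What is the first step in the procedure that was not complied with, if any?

Step 4

Step 1 — counting 9 days from 2022-09-16 (when the violation is discovered) gives a deadline of 2022-09-25; completed 2022-09-21, before the deadline.
Step 2 — counting 21 days from 2022-10-17 (end of the 26-day response period, which began when the written notice is served on 2022-09-21) gives a deadline of 2022-11-07; done 2022-10-18 — timely.
Step 3 — counting 44 days from 2022-09-21 (when the written notice is served) gives a deadline of 2022-11-04; completed 2022-11-02, before the deadline.
Step 4 — 14 and 56 days from 2022-11-02 (when the complaint is filed) are 2022-11-16 and 2022-12-28 respectively; done 2022-11-13 — 3 days before the window opened.
No need to go further; step 4 was not satisfied.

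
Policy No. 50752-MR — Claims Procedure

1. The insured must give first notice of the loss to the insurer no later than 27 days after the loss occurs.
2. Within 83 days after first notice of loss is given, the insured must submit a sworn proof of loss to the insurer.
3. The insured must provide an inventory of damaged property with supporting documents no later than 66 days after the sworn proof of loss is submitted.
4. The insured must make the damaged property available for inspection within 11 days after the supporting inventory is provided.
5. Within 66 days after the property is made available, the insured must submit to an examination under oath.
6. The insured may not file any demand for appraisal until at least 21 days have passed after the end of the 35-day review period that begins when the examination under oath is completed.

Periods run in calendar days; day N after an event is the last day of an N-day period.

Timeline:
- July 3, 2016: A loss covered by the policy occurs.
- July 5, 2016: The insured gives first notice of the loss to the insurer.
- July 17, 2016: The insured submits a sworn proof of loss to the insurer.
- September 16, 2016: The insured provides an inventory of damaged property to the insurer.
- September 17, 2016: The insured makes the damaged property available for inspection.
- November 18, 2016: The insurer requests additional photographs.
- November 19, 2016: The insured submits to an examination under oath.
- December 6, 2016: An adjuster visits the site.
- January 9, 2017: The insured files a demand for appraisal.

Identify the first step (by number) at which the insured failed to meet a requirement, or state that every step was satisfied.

Step 6

Step 1: 27 days after July 3, 2016 (when the loss occurs) is July 30, 2016; completed July 5, 2016, before the deadline.
Step 2: 83 days after July 5, 2016 (when first notice of loss is given) is September 26, 2016; July 17, 2016 is within that limit.
Step 3: 66 days after July 17, 2016 (when the sworn proof of loss is submitted) is September 21, 2016; done September 16, 2016 — timely.
Step 4: 11 days after September 16, 2016 (when the supporting inventory is provided) is September 27, 2016; September 17, 2016 is within that limit.
Step 5: 66 days after September 17, 2016 (when the property is made available) is November 22, 2016; completed November 19, 2016, before the deadline.
Step 6: the earliest permitted date is 21 days after December 24, 2016 (end of the 35-day review period, which began when the examination under oath is completed on November 19, 2016), i.e. January 14, 2017; done January 9, 2017 — 5 days too early.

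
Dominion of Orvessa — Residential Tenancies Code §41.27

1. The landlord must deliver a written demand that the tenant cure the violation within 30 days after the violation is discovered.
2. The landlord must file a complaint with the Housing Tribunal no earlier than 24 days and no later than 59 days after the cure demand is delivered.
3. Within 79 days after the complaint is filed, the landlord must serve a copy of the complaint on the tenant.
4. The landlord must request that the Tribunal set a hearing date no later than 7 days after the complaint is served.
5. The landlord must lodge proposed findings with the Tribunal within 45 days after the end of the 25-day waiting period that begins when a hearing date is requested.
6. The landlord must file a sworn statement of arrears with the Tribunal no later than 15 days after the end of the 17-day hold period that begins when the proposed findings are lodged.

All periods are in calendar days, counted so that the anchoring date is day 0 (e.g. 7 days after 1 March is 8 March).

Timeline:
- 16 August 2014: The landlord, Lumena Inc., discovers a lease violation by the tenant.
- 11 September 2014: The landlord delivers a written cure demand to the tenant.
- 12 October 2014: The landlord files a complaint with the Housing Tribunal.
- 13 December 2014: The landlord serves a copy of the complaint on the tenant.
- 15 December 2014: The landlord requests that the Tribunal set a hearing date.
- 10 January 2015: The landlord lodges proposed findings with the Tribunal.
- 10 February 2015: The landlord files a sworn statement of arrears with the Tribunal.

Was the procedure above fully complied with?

Yes

(1) due by 16 August 2014 + 30 days = 15 September 2014; done 11 September 2014 — timely.
(2) the permitted window runs from 11 September 2014 + 24 = 5 October 2014 to 11 September 2014 + 59 = 9 November 2014; 12 October 2014 falls inside that range.
(3) due by 12 October 2014 + 79 days = 30 December 2014; done 13 December 2014 — timely.
(4) due by 13 December 2014 + 7 days = 20 December 2014; completed 15 December 2014, before the deadline.
(5) due by 9 January 2015 + 45 days = 23 February 2015; 10 January 2015 is within that limit.
(6) due by 27 January 2015 + 15 days = 11 February 2015; completed 10 February 2015, before the deadline.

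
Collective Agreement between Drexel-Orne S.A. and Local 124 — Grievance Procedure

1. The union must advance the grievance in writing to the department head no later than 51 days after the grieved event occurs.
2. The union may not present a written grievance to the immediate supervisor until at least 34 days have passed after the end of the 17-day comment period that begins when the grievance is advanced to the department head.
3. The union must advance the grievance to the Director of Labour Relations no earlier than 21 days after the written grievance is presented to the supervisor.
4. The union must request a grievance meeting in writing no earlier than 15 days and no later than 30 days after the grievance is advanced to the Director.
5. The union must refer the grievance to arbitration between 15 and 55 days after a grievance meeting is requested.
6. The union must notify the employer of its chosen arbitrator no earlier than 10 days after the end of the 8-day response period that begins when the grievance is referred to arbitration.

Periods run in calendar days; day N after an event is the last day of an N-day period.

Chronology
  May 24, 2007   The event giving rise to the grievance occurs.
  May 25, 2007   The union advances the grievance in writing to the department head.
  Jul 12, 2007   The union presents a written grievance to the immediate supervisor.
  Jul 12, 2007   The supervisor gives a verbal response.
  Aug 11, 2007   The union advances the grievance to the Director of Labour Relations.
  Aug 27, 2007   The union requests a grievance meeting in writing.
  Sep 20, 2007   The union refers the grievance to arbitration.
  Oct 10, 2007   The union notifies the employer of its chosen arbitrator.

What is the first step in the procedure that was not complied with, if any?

Step 1 — counting 51 days from May 24, 2007 (when the grieved event occurs) gives a deadline of Jul 14, 2007; done May 25, 2007 — timely.
Step 2 — must wait 34 days from Jun 11, 2007 (end of the 17-day comment period, which began when the grievance is advanced to the department head on May 25, 2007), so not before Jul 15, 2007; Jul 12, 2007 is 3 days before the earliest permitted date.

Step 2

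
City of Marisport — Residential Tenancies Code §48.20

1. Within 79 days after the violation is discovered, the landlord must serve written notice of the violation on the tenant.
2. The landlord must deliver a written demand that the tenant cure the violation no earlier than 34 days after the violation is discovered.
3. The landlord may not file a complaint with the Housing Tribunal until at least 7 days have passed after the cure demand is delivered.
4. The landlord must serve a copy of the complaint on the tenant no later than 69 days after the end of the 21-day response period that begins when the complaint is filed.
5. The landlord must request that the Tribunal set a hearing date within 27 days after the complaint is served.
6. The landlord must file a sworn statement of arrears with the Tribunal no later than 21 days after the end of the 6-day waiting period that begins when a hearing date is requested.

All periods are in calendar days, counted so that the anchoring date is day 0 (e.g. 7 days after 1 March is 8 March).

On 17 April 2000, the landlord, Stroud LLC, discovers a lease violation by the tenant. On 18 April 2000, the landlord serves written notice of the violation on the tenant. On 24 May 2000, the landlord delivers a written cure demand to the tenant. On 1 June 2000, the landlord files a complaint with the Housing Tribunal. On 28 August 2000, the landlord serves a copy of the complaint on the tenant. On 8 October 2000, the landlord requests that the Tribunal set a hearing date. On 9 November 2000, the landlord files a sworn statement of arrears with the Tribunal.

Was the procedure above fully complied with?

No

Step 1: 79 days after 17 April 2000 (when the violation is discovered) is 5 July 2000; 18 April 2000 is within that limit.
Step 2: the earliest permitted date is 34 days after 17 April 2000 (when the violation is discovered), i.e. 21 May 2000; done 24 May 2000 — permitted.
Step 3: the earliest permitted date is 7 days after 24 May 2000 (when the cure demand is delivered), i.e. 31 May 2000; done 1 June 2000, after the minimum wait.
Step 4: 69 days after 22 June 2000 (end of the 21-day response period, which began when the complaint is filed on 1 June 2000) is 30 August 2000; completed 28 August 2000, before the deadline.
Step 5: 27 days after 28 August 2000 (when the complaint is served) is 24 September 2000; done 8 October 2000 — 14 days late.
The analysis stops there.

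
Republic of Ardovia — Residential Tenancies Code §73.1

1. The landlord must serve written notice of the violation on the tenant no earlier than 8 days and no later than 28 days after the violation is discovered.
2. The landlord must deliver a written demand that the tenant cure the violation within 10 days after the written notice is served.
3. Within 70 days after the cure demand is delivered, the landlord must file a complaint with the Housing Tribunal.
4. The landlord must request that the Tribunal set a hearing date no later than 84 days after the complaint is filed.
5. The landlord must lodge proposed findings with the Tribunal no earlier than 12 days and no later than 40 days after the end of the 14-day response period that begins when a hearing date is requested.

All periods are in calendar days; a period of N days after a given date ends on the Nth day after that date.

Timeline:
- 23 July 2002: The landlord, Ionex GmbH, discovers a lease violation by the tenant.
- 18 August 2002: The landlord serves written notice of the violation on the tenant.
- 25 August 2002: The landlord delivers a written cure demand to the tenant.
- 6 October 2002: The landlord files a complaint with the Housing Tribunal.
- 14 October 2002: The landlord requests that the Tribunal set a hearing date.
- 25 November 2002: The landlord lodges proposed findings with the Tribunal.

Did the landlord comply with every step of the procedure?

Step 1 — 8 and 28 days from 23 July 2002 (when the violation is discovered) are 31 July 2002 and 20 August 2002 respectively; done 18 August 2002 — within the window.
Step 2 — counting 10 days from 18 August 2002 (when the written notice is served) gives a deadline of 28 August 2002; completed 25 August 2002, before the deadline.
Step 3 — counting 70 days from 25 August 2002 (when the cure demand is delivered) gives a deadline of 3 November 2002; completed 6 October 2002, before the deadline.
Step 4 — counting 84 days from 6 October 2002 (when the complaint is filed) gives a deadline of 29 December 2002; done 14 October 2002 — timely.
Step 5 — 12 and 40 days from 28 October 2002 (end of the 14-day response period, which began when a hearing date is requested on 14 October 2002) are 9 November 2002 and 7 December 2002 respectively; 25 November 2002 falls inside that range.

Yes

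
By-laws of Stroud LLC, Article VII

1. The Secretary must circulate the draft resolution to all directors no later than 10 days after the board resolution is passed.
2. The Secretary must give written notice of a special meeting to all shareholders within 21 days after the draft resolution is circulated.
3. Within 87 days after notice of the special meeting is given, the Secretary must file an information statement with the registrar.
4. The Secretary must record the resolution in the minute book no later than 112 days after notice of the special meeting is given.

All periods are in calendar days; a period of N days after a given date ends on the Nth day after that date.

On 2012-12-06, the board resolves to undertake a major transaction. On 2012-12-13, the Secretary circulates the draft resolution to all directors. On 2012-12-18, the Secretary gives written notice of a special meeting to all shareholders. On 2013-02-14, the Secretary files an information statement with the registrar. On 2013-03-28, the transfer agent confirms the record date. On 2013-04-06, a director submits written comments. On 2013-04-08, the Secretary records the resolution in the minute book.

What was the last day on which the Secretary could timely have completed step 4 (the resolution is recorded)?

2013-04-09

Step 4 runs from 2012-12-18, when notice of the special meeting is given. 112 days after 2012-12-18 is 2013-04-09.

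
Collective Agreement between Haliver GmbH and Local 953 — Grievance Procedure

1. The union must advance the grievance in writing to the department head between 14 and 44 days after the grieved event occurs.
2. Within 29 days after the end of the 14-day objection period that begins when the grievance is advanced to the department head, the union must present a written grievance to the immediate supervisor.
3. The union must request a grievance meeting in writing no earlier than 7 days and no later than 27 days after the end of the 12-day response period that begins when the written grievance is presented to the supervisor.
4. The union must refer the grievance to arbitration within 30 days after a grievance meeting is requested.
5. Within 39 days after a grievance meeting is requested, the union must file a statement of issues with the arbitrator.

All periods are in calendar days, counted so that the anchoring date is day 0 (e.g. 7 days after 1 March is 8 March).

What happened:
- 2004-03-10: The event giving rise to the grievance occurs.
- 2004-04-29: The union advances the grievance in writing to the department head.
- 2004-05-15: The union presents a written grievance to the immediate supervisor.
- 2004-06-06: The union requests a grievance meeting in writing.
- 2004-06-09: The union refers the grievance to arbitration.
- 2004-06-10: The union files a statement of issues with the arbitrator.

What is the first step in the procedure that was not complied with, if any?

Step 1 — 14 and 44 days from 2004-03-10 (when the grieved event occurs) are 2004-03-24 and 2004-04-23 respectively; done 2004-04-29 — 6 days after the window closed.
The analysis stops there.

Step 1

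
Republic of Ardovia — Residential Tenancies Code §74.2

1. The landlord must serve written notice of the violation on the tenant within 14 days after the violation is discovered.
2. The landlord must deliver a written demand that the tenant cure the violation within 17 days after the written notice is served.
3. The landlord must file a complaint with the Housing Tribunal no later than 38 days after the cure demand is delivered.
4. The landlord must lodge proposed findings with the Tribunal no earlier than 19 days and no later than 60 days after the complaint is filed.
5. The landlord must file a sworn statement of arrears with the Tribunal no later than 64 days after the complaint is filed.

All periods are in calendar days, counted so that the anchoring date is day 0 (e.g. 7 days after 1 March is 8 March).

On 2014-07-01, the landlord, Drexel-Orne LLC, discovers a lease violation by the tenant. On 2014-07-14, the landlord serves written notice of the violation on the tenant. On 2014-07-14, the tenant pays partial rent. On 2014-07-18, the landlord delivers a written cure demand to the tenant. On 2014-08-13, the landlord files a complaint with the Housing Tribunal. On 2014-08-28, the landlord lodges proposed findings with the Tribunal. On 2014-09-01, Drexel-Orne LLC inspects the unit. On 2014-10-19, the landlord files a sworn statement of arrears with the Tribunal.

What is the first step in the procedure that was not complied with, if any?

Step 1 — counting 14 days from 2014-07-01 (when the violation is discovered) gives a deadline of 2014-07-15; done 2014-07-14 — timely.
Step 2 — counting 17 days from 2014-07-14 (when the written notice is served) gives a deadline of 2014-07-31; completed 2014-07-18, before the deadline.
Step 3 — counting 38 days from 2014-07-18 (when the cure demand is delivered) gives a deadline of 2014-08-25; done 2014-08-13 — timely.
Step 4 — 19 and 60 days from 2014-08-13 (when the complaint is filed) are 2014-09-01 and 2014-10-12 respectively; 2014-08-28 is 4 days too early.
The analysis stops there.

Step 4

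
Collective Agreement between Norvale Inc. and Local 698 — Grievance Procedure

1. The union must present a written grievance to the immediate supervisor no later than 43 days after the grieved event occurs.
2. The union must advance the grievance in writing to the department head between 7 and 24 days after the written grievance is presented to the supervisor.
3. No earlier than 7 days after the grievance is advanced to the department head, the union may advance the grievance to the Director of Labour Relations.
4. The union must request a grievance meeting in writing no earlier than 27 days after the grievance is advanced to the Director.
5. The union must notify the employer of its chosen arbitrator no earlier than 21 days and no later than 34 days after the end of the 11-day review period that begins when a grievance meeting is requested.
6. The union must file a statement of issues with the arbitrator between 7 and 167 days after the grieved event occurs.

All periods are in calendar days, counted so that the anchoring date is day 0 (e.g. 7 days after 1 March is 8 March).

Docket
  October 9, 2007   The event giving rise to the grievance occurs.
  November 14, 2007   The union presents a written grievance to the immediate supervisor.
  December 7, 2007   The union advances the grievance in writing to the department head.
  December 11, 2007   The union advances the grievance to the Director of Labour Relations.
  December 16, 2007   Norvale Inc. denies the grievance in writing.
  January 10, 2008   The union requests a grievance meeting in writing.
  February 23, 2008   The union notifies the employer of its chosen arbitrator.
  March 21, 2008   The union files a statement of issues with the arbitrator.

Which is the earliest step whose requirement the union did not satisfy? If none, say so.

Step 3

Step 1: 43 days after October 9, 2007 (when the grieved event occurs) is November 21, 2007; done November 14, 2007 — timely.
Step 2: the window is 7–24 days after November 14, 2007 (when the written grievance is presented to the supervisor), so November 21, 2007 through December 8, 2007; done December 7, 2007, which is between those dates.
Step 3: the earliest permitted date is 7 days after December 7, 2007 (when the grievance is advanced to the department head), i.e. December 14, 2007; done December 11, 2007 — 3 days too early.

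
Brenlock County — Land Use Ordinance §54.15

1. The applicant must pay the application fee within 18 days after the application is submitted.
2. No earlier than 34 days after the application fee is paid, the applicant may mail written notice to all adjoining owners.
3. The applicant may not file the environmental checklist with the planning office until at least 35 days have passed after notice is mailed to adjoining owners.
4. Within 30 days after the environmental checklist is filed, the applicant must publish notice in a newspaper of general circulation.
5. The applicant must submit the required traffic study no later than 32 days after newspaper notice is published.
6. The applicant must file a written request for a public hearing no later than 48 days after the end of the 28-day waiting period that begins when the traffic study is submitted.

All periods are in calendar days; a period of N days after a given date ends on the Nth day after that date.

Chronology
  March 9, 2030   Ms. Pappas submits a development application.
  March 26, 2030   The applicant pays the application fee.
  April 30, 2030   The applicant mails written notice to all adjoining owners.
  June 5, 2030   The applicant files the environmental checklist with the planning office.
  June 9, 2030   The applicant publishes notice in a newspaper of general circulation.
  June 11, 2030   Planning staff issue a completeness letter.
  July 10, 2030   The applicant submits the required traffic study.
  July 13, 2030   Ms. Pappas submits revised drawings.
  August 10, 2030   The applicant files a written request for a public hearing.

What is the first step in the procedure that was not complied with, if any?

Step 1: 18 days after March 9, 2030 (when the application is submitted) is March 27, 2030; completed March 26, 2030, before the deadline.
Step 2: the earliest permitted date is 34 days after March 26, 2030 (when the application fee is paid), i.e. April 29, 2030; done April 30, 2030, after the minimum wait.
Step 3: the earliest permitted date is 35 days after April 30, 2030 (when notice is mailed to adjoining owners), i.e. June 4, 2030; done June 5, 2030, after the minimum wait.
Step 4: 30 days after June 5, 2030 (when the environmental checklist is filed) is July 5, 2030; done June 9, 2030 — timely.
Step 5: 32 days after June 9, 2030 (when newspaper notice is published) is July 11, 2030; done July 10, 2030 — timely.
Step 6: 48 days after August 7, 2030 (end of the 28-day waiting period, which began when the traffic study is submitted on July 10, 2030) is September 24, 2030; completed August 10, 2030, before the deadline.

None — every step was satisfied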